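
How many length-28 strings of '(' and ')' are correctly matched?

This is counted by the nth Catalan number C_n. Here n = 14 (pairs).
Using C_0 = 1 and C_(k+1) = C_k x 2(2k+1)/(k+2), build up term by term: C_1=1, C_2=2, C_3=5, C_4=14, C_5=42, C_6=132, C_7=429, C_8=1430, C_9=4862, C_10=16796, C_11=58786, C_12=208012, C_13=742900, C_14=2674440.

Final answer: C_{14} = 2674440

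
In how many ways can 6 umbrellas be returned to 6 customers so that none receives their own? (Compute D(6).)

D(n) = (n-1)(D(n-1) + D(n-2)), D(0)=1, D(1)=0.
D(2) = 1 x (0 + 1) = 1
D(3) = 2 x (1 + 0) = 2
D(4) = 3 x (2 + 1) = 9
D(5) = 4 x (9 + 2) = 44
D(6) = 5 x (D(5) + D(4)) = 5 x (44 + 9)

Final answer: D(6) = 265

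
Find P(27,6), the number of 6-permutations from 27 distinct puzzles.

P(27,6) = 27!/(27-6)! = 27!/21!.

Final answer: P(27,6) = 213127200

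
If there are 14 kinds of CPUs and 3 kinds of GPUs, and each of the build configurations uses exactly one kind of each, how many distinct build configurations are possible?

By the multiplication principle: 14 x 3.

Final answer: 42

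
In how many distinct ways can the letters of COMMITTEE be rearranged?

Letters (C:1, E:2, I:1, M:2, O:1, T:2). Total letters: 9.
Permutations = 9!/(2! x 2! x 2!).

Final answer: 45360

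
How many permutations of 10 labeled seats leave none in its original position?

D(n) = (n-1)(D(n-1) + D(n-2)), D(0)=1, D(1)=0.
D(2) = 1 x (0 + 1) = 1
D(3) = 2 x (1 + 0) = 2
D(4) = 3 x (2 + 1) = 9
D(5) = 4 x (9 + 2) = 44
D(6) = 5 x (44 + 9) = 265
D(7) = 6 x (265 + 44) = 1854
D(8) = 7 x (1854 + 265) = 14833
D(9) = 8 x (14833 + 1854) = 133496
D(10) = 9 x (D(9) + D(8)) = 9 x (133496 + 14833)

Final answer: D(10) = 1334961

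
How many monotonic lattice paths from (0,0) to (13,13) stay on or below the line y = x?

Total monotonic paths to (13,13): C(26,13) = 10400600.
Paths that cross above y=x (reflection bijection): C(26,14) = 9657700.
Valid Dyck paths: 10400600 - 9657700.
(Equivalently, C_{13} = C(26,13)/14 = 10400600/14.)

Final answer: C_{13} = 742900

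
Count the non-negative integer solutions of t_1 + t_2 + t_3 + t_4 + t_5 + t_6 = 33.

Stars and bars with 33 stars and 5 bars:
C(33+6-1, 6-1) = C(38,5).

Final answer: C(38,5) = 501942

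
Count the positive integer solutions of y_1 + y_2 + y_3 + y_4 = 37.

Substitute y'_i = y_i - 1 (so y'_i >= 0). Then sum y'_i = 37 - 4 = 33.
Stars and bars: C(33+4-1, 4-1) = C(36,3).

Final answer: C(36,3) = 7140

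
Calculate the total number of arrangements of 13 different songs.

The number of ways to arrange 13 distinct objects is 13!.

Final answer: 13! = 6227020800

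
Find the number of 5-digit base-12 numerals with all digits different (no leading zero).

First digit: 11 (nonzero). Second: 11 (not first). Third: 10, etc.
Total: 11 x 11 x 10 x 9 x 8.

Final answer: 87120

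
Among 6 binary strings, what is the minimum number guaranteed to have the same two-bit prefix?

There are 4 possible values for two-bit prefix. With 6 binary strings and 4 categories, by pigeonhole: ceiling(6/4).

Final answer: 2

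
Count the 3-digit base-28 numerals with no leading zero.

In base 28, the leading digit has 27 choices (1..27); each of the remaining 2 digits has 28 choices.
Total: 27 x 28^2.

Final answer: 21168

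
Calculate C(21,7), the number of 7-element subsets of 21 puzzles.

C(21,7) = 21!/(7! x 14!).

Final answer: \binom{21}{7} = 116280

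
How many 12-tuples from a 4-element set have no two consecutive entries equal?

First character: 4 choices. Each subsequent: 3 choices (must differ from the previous one).
Total: 4 x 3^11.

Final answer: 4 x 3^{11} = 708588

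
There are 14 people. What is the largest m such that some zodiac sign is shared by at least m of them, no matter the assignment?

There are 12 possible values for zodiac sign. With 14 people and 12 categories, by pigeonhole: ceiling(14/12).

Final answer: 2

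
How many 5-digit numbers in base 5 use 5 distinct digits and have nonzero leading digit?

The leading digit has 4 choices (anything but zero); the next has 4 (anything but the first), then 3, and so on, one fewer each time.
Total: 4 x 4 x 3 x 2 x 1.

Final answer: 96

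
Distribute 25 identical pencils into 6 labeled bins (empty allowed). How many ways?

Stars and bars: C(n+k-1, k-1) = C(30,5).

Final answer: C(30,5) = 142506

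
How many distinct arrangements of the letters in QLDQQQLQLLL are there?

Letters (D:1, L:5, Q:5). Total letters: 11.
Permutations = 11!/(5! x 5!).

Final answer: 2772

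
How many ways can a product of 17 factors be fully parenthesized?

This is counted by the nth Catalan number C_n. Here n = 17 - 1 = 16.
C_n = C(2n,n)/(n+1), so C_{16} = C(32,16)/17 = 601080390/17.

Final answer: C_{16} = 35357670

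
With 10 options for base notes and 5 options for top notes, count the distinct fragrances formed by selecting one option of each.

By the multiplication principle: 10 x 5.

Final answer: 50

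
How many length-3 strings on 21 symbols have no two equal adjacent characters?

First character: 21 choices. Each subsequent: 20 choices (must differ from the previous one).
Total: 21 x 20^2.

Final answer: 21 x 20^{2} = 8400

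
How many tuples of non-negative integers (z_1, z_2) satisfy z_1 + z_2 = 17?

Stars and bars with 17 stars and 1 bars:
C(17+2-1, 2-1) = C(18,1).

Final answer: C(18,1) = 18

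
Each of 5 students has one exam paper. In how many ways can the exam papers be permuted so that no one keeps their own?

D(n) = (n-1)(D(n-1) + D(n-2)), D(0)=1, D(1)=0.
D(2) = 1 x (0 + 1) = 1
D(3) = 2 x (1 + 0) = 2
D(4) = 3 x (2 + 1) = 9
D(5) = 4 x (D(4) + D(3)) = 4 x (9 + 2)

Final answer: D(5) = 44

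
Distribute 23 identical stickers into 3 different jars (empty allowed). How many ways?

Stars and bars: C(n+k-1, k-1) = C(25,2).

Final answer: C(25,2) = 300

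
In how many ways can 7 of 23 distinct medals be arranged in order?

P(23,7) = 23!/(23-7)! = 23!/16!.

Final answer: P(23,7) = 1235591280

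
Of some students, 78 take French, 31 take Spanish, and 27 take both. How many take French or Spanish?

|A union B| = |A| + |B| - |A intersect B| = 78 + 31 - 27.

Final answer: 82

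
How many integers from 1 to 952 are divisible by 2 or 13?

Multiples of 2: 476. Multiples of 13: 73. Of both (lcm=26): 36.
By inclusion-exclusion: 476 + 73 - 36.

Final answer: 513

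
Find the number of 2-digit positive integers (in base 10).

First digit: 9 choices (1-9). Each of the remaining 1 digit: 10 choices.
Total: 9 x 10^1.

Final answer: 90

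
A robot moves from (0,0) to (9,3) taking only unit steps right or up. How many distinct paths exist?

Each path has 9 right steps and 3 up steps in some order (12 steps total).
Choose which 3 of the 12 steps are up: C(12,3).

Final answer: C(12,3) = 220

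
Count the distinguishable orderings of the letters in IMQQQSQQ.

Letters (I:1, M:1, Q:5, S:1). Total letters: 8.
Permutations = 8!/(5!).

Final answer: 336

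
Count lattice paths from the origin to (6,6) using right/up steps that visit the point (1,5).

Paths (0,0)->(1,5): C(6,5) = 6.
Paths (1,5)->(6,6): C(6,1) = 6.
By multiplication principle: 6 x 6.

Final answer: 36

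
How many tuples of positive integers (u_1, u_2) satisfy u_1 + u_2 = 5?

Substitute u'_i = u_i - 1 (so u'_i >= 0). Then sum u'_i = 5 - 2 = 3.
Stars and bars: C(3+2-1, 2-1) = C(4,1).

Final answer: C(4,1) = 4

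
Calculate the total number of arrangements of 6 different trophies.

The number of ways to arrange 6 distinct objects is 6!.

Final answer: 6! = 720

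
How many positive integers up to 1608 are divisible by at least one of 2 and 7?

Multiples of 2: 804. Multiples of 7: 229. Of both (lcm=14): 114.
By inclusion-exclusion: 804 + 229 - 114.

Final answer: 919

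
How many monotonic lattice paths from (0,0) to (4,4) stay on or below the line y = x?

Total monotonic paths to (4,4): C(8,4) = 70.
Reflecting each bad path at its first crossing gives a bijection with paths to (3,5): C(8,5) = 56.
Valid Dyck paths: 70 - 56.
(Check: C(8,4) - C(8,5) = C(8,4)/5, the Catalan number C_{4}.)

Final answer: C_{4} = 14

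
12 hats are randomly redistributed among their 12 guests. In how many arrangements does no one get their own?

Derangements satisfy D(n) = (n-1)(D(n-1) + D(n-2)), starting from D(0)=1, D(1)=0.
D(2) = 1 x (0 + 1) = 1
D(3) = 2 x (1 + 0) = 2
D(4) = 3 x (2 + 1) = 9
D(5) = 4 x (9 + 2) = 44
D(6) = 5 x (44 + 9) = 265
D(7) = 6 x (265 + 44) = 1854
D(8) = 7 x (1854 + 265) = 14833
D(9) = 8 x (14833 + 1854) = 133496
D(10) = 9 x (133496 + 14833) = 1334961
D(11) = 10 x (1334961 + 133496) = 14684570
D(12) = 11 x (D(11) + D(10)) = 11 x (14684570 + 1334961)

Final answer: D(12) = 176214841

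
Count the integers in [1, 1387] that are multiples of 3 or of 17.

Multiples of 3: 462. Multiples of 17: 81. Of both (lcm=51): 27.
By inclusion-exclusion: 462 + 81 - 27.

Final answer: 516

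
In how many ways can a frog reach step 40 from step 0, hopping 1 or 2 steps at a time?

Let f(n) be the number of climbs. Removing the last move (1 or 2 steps) gives f(n) = f(n-1) + f(n-2); base cases f(1)=1, f(2)=2.
Iterating the recurrence: f(1)=1, f(2)=2, f(3)=3, f(4)=5, f(5)=8, f(6)=13, f(7)=21, f(8)=34, f(9)=55, f(10)=89, f(11)=144, f(12)=233, f(13)=377, f(14)=610, f(15)=987, f(16)=1597, f(17)=2584, f(18)=4181, f(19)=6765, f(20)=10946, f(21)=17711, f(22)=28657, f(23)=46368, f(24)=75025, f(25)=121393, f(26)=196418, f(27)=317811, f(28)=514229, f(29)=832040, f(30)=1346269, f(31)=2178309, f(32)=3524578, f(33)=5702887, f(34)=9227465, f(35)=14930352, f(36)=24157817, f(37)=39088169, f(38)=63245986, f(39)=102334155, f(40)=165580141.

Final answer: 165580141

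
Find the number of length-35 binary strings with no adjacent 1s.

A valid string ends in 0 (append to any length-(n-1) valid string) or in 01 (append to any length-(n-2) valid string), so a(n) = a(n-1) + a(n-2) with a(1)=2, a(2)=3.
Computing successive values: a(1)=2, a(2)=3, a(3)=5, a(4)=8, a(5)=13, a(6)=21, a(7)=34, a(8)=55, a(9)=89, a(10)=144, a(11)=233, a(12)=377, a(13)=610, a(14)=987, a(15)=1597, a(16)=2584, a(17)=4181, a(18)=6765, a(19)=10946, a(20)=17711, a(21)=28657, a(22)=46368, a(23)=75025, a(24)=121393, a(25)=196418, a(26)=317811, a(27)=514229, a(28)=832040, a(29)=1346269, a(30)=2178309, a(31)=3524578, a(32)=5702887, a(33)=9227465, a(34)=14930352, a(35)=24157817.

Final answer: 24157817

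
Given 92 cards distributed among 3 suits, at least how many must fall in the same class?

By pigeonhole with 92 objects and 3 categories: ceiling(92/3).

Final answer: 31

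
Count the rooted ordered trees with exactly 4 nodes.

This is counted by the nth Catalan number C_n. Here n = 4 - 1 = 3.
Using C_0 = 1 and C_(k+1) = C_k x 2(2k+1)/(k+2), build up term by term: C_1=1, C_2=2, C_3=5.

Final answer: C_{3} = 5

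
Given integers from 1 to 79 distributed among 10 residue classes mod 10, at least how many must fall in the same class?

By pigeonhole with 79 objects and 10 categories: ceiling(79/10).

Final answer: 8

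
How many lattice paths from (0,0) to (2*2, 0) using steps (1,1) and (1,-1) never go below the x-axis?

Total monotonic paths to (2,2): C(4,2) = 6.
By the reflection principle, paths that go above the diagonal number C(4,3) = 4.
Valid Dyck paths: 6 - 4.
(These counts are the Catalan numbers.)

Final answer: C_{2} = 2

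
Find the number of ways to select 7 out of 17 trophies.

C(17,7) = 17!/(7! x (17-7)!).

Final answer: C(17,7) = 19448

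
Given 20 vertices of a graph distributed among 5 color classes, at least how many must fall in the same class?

By pigeonhole with 20 objects and 5 categories: ceiling(20/5).

Final answer: 4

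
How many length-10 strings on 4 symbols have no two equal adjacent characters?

First character: 4 choices. Each subsequent: 3 choices (must differ from the previous one).
Total: 4 x 3^9.

Final answer: 4 x 3^{9} = 78732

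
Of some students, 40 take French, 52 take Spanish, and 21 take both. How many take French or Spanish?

|A union B| = |A| + |B| - |A intersect B| = 40 + 52 - 21.

Final answer: 71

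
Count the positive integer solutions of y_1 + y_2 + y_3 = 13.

Substitute y'_i = y_i - 1 (so y'_i >= 0). Then sum y'_i = 13 - 3 = 10.
Stars and bars: C(10+3-1, 3-1) = C(12,2).

Final answer: C(12,2) = 66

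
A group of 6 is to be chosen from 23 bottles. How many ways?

C(23,6) = 23!/(6! x (23-6)!).

Final answer: C(23,6) = 100947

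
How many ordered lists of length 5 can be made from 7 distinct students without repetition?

P(7,5) = 7!/(7-5)! = 7!/2!.

Final answer: P(7,5) = 2520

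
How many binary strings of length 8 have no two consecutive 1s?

Let a(n) count valid strings. If the last bit is 0 the prefix is any valid string of length n-1; if it is 1 the string must end in 01 with a valid prefix of length n-2. So a(n) = a(n-1) + a(n-2), a(1)=2, a(2)=3.
Iterating the recurrence: a(1)=2, a(2)=3, a(3)=5, a(4)=8, a(5)=13, a(6)=21, a(7)=34, a(8)=55.

Final answer: 55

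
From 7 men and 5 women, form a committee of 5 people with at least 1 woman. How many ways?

Sum over valid woman counts:
C(5,1)C(7,4) = 175
C(5,2)C(7,3) = 350
C(5,3)C(7,2) = 210
C(5,4)C(7,1) = 35
C(5,5)C(7,0) = 1
Total: 175 + 350 + 210 + 35 + 1.

Final answer: 771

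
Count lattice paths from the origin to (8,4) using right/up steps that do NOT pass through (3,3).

Total paths to (8,4): C(12,4) = 495.
Paths through (3,3): C(6,3) x C(6,1) = 120.
Avoiding (3,3): 495 - 120.

Final answer: 375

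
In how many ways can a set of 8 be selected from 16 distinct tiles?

C(16,8) = 16!/(8! x 8!).

Final answer: \binom{16}{8} = 12870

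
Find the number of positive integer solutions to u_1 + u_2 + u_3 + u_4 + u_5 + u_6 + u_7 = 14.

Substitute u'_i = u_i - 1 (so u'_i >= 0). Then sum u'_i = 14 - 7 = 7.
Stars and bars: C(7+7-1, 7-1) = C(13,6).

Final answer: C(13,6) = 1716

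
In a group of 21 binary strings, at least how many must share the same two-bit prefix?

There are 4 possible values for two-bit prefix. With 21 binary strings and 4 categories, by pigeonhole: ceiling(21/4).

Final answer: 6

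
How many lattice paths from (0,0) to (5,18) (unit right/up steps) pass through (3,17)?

Paths (0,0)->(3,17): C(20,17) = 1140.
Paths (3,17)->(5,18): C(3,1) = 3.
By multiplication principle: 1140 x 3.

Final answer: 3420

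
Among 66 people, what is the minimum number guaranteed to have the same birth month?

There are 12 possible values for birth month. With 66 people and 12 categories, by pigeonhole: ceiling(66/12).

Final answer: 6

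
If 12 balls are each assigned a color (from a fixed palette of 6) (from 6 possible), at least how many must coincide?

There are 6 possible values for color (from a fixed palette of 6). With 12 balls and 6 categories, by pigeonhole: ceiling(12/6).

Final answer: 2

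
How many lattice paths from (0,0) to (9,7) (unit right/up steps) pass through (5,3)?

Paths (0,0)->(5,3): C(8,3) = 56.
Paths (5,3)->(9,7): C(8,4) = 70.
By multiplication principle: 56 x 70.

Final answer: 3920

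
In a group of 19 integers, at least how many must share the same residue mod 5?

There are 5 possible values for residue mod 5. With 19 integers and 5 categories, by pigeonhole: ceiling(19/5).

Final answer: 4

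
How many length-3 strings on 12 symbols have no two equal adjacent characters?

First character: 12 choices. Each subsequent: 11 choices (must differ from the previous one).
Total: 12 x 11^2.

Final answer: 12 x 11^{2} = 1452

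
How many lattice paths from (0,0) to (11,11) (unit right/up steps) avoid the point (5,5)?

Total paths to (11,11): C(22,11) = 705432.
Paths through (5,5): C(10,5) x C(12,6) = 232848.
Avoiding (5,5): 705432 - 232848.

Final answer: 472584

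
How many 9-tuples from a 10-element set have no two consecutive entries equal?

First character: 10 choices. Each subsequent: 9 choices (must differ from the previous one).
Total: 10 x 9^8.

Final answer: 10 x 9^{8} = 430467210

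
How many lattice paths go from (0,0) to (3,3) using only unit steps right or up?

Each path has 3 right steps and 3 up steps in some order (6 steps total).
Choose which 3 of the 6 steps are up: C(6,3).

Final answer: C(6,3) = 20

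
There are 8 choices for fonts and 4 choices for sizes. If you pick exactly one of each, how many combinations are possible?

By the multiplication principle: 8 x 4.

Final answer: 32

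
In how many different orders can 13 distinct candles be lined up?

The number of ways to arrange 13 distinct objects is 13!.

Final answer: 13! = 6227020800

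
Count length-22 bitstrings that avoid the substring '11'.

Classify by the final bit: ...0 gives a(n-1) strings, ...01 gives a(n-2) strings. Thus a(n) = a(n-1) + a(n-2) with a(1)=2, a(2)=3.
Iterating the recurrence: a(1)=2, a(2)=3, a(3)=5, a(4)=8, a(5)=13, a(6)=21, a(7)=34, a(8)=55, a(9)=89, a(10)=144, a(11)=233, a(12)=377, a(13)=610, a(14)=987, a(15)=1597, a(16)=2584, a(17)=4181, a(18)=6765, a(19)=10946, a(20)=17711, a(21)=28657, a(22)=46368.

Final answer: 46368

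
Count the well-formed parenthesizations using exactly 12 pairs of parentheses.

This is counted by the nth Catalan number C_n. Here n = 12 (pairs).
C_n = C(2n,n) - C(2n,n+1), so C_{12} = C(24,12) - C(24,13) = 2704156 - 2496144.

Final answer: C_{12} = 208012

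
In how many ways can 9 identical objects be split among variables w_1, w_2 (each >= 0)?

Stars and bars with 9 stars and 1 bars:
C(9+2-1, 2-1) = C(10,1).

Final answer: C(10,1) = 10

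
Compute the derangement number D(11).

Use the recurrence D(n) = (n-1)(D(n-1) + D(n-2)) with D(0)=1, D(1)=0.
D(2) = 1 x (0 + 1) = 1
D(3) = 2 x (1 + 0) = 2
D(4) = 3 x (2 + 1) = 9
D(5) = 4 x (9 + 2) = 44
D(6) = 5 x (44 + 9) = 265
D(7) = 6 x (265 + 44) = 1854
D(8) = 7 x (1854 + 265) = 14833
D(9) = 8 x (14833 + 1854) = 133496
D(10) = 9 x (133496 + 14833) = 1334961
D(11) = 10 x (D(10) + D(9)) = 10 x (1334961 + 133496)

Final answer: D(11) = 14684570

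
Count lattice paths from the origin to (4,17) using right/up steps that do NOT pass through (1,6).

Total paths to (4,17): C(21,17) = 5985.
Paths through (1,6): C(7,6) x C(14,11) = 2548.
Avoiding (1,6): 5985 - 2548.

Final answer: 3437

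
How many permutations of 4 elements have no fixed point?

D(n) = (n-1)(D(n-1) + D(n-2)), D(0)=1, D(1)=0.
D(2) = 1 x (0 + 1) = 1
D(3) = 2 x (1 + 0) = 2
D(4) = 3 x (D(3) + D(2)) = 3 x (2 + 1)

Final answer: D(4) = 9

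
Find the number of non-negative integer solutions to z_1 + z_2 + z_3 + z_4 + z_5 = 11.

Stars and bars with 11 stars and 4 bars:
C(11+5-1, 5-1) = C(15,4).

Final answer: C(15,4) = 1365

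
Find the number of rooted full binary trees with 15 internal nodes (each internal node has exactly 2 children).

This is counted by the nth Catalan number C_n. Here n = 15.
C_n = C(2n,n) - C(2n,n+1), so C_{15} = C(30,15) - C(30,16) = 155117520 - 145422675.

Final answer: C_{15} = 9694845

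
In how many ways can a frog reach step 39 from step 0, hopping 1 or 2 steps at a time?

Condition on the final move: it is a 1-step (f(n-1) ways to get there) or a 2-step (f(n-2) ways), so f(n) = f(n-1) + f(n-2), with f(1)=1, f(2)=2.
Computing successive values: f(1)=1, f(2)=2, f(3)=3, f(4)=5, f(5)=8, f(6)=13, f(7)=21, f(8)=34, f(9)=55, f(10)=89, f(11)=144, f(12)=233, f(13)=377, f(14)=610, f(15)=987, f(16)=1597, f(17)=2584, f(18)=4181, f(19)=6765, f(20)=10946, f(21)=17711, f(22)=28657, f(23)=46368, f(24)=75025, f(25)=121393, f(26)=196418, f(27)=317811, f(28)=514229, f(29)=832040, f(30)=1346269, f(31)=2178309, f(32)=3524578, f(33)=5702887, f(34)=9227465, f(35)=14930352, f(36)=24157817, f(37)=39088169, f(38)=63245986, f(39)=102334155.

Final answer: 102334155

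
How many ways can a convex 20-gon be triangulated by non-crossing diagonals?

This is counted by the nth Catalan number C_n. Here n = 20 - 2 = 18.
C_n = C(2n,n)/(n+1), so C_{18} = C(36,18)/19 = 9075135300/19.

Final answer: C_{18} = 477638700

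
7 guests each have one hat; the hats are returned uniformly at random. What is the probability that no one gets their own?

Derangements satisfy D(n) = (n-1)(D(n-1) + D(n-2)), starting from D(0)=1, D(1)=0.
Building up: D(2)=1, D(3)=2, D(4)=9, D(5)=44, D(6)=265, D(7)=1854.
Total arrangements: 7! = 5040.
Probability = D(7)/7! = 103/280.

Final answer: D(7)/7! = 1854/5040 = 0.367857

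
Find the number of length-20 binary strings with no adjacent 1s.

Let a(n) count valid strings. If the last bit is 0 the prefix is any valid string of length n-1; if it is 1 the string must end in 01 with a valid prefix of length n-2. So a(n) = a(n-1) + a(n-2), a(1)=2, a(2)=3.
Iterating the recurrence: a(1)=2, a(2)=3, a(3)=5, a(4)=8, a(5)=13, a(6)=21, a(7)=34, a(8)=55, a(9)=89, a(10)=144, a(11)=233, a(12)=377, a(13)=610, a(14)=987, a(15)=1597, a(16)=2584, a(17)=4181, a(18)=6765, a(19)=10946, a(20)=17711.

Final answer: 17711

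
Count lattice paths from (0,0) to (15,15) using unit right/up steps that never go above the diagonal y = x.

Total monotonic paths to (15,15): C(30,15) = 155117520.
A path is bad iff it touches y = x + 1; reflecting its initial segment maps bad paths bijectively onto all paths to (14,16), of which there are C(30,16) = 145422675.
Valid Dyck paths: 155117520 - 145422675.
(These counts are the Catalan numbers.)

Final answer: C_{15} = 9694845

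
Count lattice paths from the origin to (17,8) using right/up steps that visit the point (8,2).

Paths (0,0)->(8,2): C(10,2) = 45.
Paths (8,2)->(17,8): C(15,6) = 5005.
By multiplication principle: 45 x 5005.

Final answer: 225225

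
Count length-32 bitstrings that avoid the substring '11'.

Let a(n) count valid strings. If the last bit is 0 the prefix is any valid string of length n-1; if it is 1 the string must end in 01 with a valid prefix of length n-2. So a(n) = a(n-1) + a(n-2), a(1)=2, a(2)=3.
Iterating the recurrence: a(1)=2, a(2)=3, a(3)=5, a(4)=8, a(5)=13, a(6)=21, a(7)=34, a(8)=55, a(9)=89, a(10)=144, a(11)=233, a(12)=377, a(13)=610, a(14)=987, a(15)=1597, a(16)=2584, a(17)=4181, a(18)=6765, a(19)=10946, a(20)=17711, a(21)=28657, a(22)=46368, a(23)=75025, a(24)=121393, a(25)=196418, a(26)=317811, a(27)=514229, a(28)=832040, a(29)=1346269, a(30)=2178309, a(31)=3524578, a(32)=5702887.

Final answer: 5702887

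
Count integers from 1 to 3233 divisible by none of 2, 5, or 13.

|div by 2|=1616, |div by 5|=646, |div by 13|=248.
|div by 2&5|=323, |div by 2&13|=124, |div by 5&13|=49, |div by all|=24.
By inclusion-exclusion, divisible by at least one: 1616+646+248-323-124-49+24 = 2038.
Not divisible by any: 3233 - 2038.

Final answer: 1195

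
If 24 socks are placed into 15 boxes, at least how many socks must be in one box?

By the pigeonhole principle: ceiling(24/15).

Final answer: 2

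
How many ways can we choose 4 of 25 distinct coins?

C(25,4) = 25!/(4! x (25-4)!).

Final answer: C(25,4) = 12650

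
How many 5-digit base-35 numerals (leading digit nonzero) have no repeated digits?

First digit: 34 (nonzero). Second: 34 (not first). Third: 33, etc.
Total: 34 x 34 x 33 x 32 x 31.

Final answer: 37842816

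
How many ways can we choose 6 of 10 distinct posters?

C(10,6) = 10!/(6! x 4!).

Final answer: \binom{10}{6} = 210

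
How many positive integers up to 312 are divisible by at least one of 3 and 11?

Multiples of 3: 104. Multiples of 11: 28. Of both (lcm=33): 9.
By inclusion-exclusion: 104 + 28 - 9.

Final answer: 123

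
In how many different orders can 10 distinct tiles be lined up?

The number of ways to arrange 10 distinct objects is 10!.

Final answer: 10! = 3628800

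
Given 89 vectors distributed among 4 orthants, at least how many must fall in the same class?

By pigeonhole with 89 objects and 4 categories: ceiling(89/4).

Final answer: 23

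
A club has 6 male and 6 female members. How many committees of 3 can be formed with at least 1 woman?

Sum over valid woman counts:
C(6,1)C(6,2) = 90
C(6,2)C(6,1) = 90
C(6,3)C(6,0) = 20
Total: 90 + 90 + 20.

Final answer: 200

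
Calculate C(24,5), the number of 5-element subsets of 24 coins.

C(24,5) = 24!/(5! x (24-5)!).

Final answer: C(24,5) = 42504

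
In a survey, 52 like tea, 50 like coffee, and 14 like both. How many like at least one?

|A union B| = |A| + |B| - |A intersect B| = 52 + 50 - 14.

Final answer: 88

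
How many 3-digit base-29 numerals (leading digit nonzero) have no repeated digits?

First digit: 28 (nonzero). Second: 28 (not first). Third: 27, etc.
Total: 28 x 28 x 27.

Final answer: 21168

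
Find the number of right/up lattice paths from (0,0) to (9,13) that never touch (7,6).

Total paths to (9,13): C(22,13) = 497420.
Paths through (7,6): C(13,6) x C(9,7) = 61776.
Avoiding (7,6): 497420 - 61776.

Final answer: 435644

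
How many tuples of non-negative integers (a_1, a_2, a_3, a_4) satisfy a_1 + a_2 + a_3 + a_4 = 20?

Stars and bars with 20 stars and 3 bars:
C(20+4-1, 4-1) = C(23,3).

Final answer: C(23,3) = 1771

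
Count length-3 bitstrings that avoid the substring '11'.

A valid string ends in 0 (append to any length-(n-1) valid string) or in 01 (append to any length-(n-2) valid string), so a(n) = a(n-1) + a(n-2) with a(1)=2, a(2)=3.
Building up term by term: a(1)=2, a(2)=3, a(3)=5.

Final answer: 5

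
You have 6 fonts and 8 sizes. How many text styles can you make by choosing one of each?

By the multiplication principle: 6 x 8.

Final answer: 48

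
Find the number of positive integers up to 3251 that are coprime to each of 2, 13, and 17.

|div by 2|=1625, |div by 13|=250, |div by 17|=191.
|div by 2&13|=125, |div by 2&17|=95, |div by 13&17|=14, |div by all|=7.
By inclusion-exclusion, divisible by at least one: 1625+250+191-125-95-14+7 = 1839.
Not divisible by any: 3251 - 1839.

Final answer: 1412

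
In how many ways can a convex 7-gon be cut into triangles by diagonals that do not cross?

This is counted by the nth Catalan number C_n. Here n = 7 - 2 = 5.
C_n = (2n)!/(n!(n+1)!), so C_{5} = 10!/(5! x 6!) = C(10,5)/6 = 252/6.

Final answer: C_{5} = 42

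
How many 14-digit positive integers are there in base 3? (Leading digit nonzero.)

Leading digit: 2 options (nonzero). Other 13 digit(s): 3 options each.
Total: 2 x 3^13.

Final answer: 3188646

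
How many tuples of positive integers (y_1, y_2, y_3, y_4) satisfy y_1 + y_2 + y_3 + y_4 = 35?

Substitute y'_i = y_i - 1 (so y'_i >= 0). Then sum y'_i = 35 - 4 = 31.
Stars and bars: C(31+4-1, 4-1) = C(34,3).

Final answer: C(34,3) = 5984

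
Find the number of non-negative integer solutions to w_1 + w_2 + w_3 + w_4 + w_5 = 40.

Stars and bars with 40 stars and 4 bars:
C(40+5-1, 5-1) = C(44,4).

Final answer: C(44,4) = 135751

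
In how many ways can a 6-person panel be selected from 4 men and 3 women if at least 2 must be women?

Sum over valid woman counts:
C(3,2)C(4,4) = 3
C(3,3)C(4,3) = 4
Total: 3 + 4.

Final answer: 7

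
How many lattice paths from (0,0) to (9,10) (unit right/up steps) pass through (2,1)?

Paths (0,0)->(2,1): C(3,1) = 3.
Paths (2,1)->(9,10): C(16,9) = 11440.
By multiplication principle: 3 x 11440.

Final answer: 34320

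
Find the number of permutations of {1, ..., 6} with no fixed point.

Derangements satisfy D(n) = (n-1)(D(n-1) + D(n-2)), starting from D(0)=1, D(1)=0.
D(2) = 1 x (0 + 1) = 1
D(3) = 2 x (1 + 0) = 2
D(4) = 3 x (2 + 1) = 9
D(5) = 4 x (9 + 2) = 44
D(6) = 5 x (D(5) + D(4)) = 5 x (44 + 9)

Final answer: D(6) = 265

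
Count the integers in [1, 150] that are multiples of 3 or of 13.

Multiples of 3: 50. Multiples of 13: 11. Of both (lcm=39): 3.
By inclusion-exclusion: 50 + 11 - 3.

Final answer: 58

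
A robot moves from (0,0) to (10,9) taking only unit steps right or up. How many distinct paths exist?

Each path has 10 right steps and 9 up steps in some order (19 steps total).
Choose which 9 of the 19 steps are up: C(19,9).

Final answer: C(19,9) = 92378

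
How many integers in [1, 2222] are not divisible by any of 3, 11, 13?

|div by 3|=740, |div by 11|=202, |div by 13|=170.
|div by 3&11|=67, |div by 3&13|=56, |div by 11&13|=15, |div by all|=5.
By inclusion-exclusion, divisible by at least one: 740+202+170-67-56-15+5 = 979.
Not divisible by any: 2222 - 979.

Final answer: 1243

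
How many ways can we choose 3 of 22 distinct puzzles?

C(22,3) = 22!/(3! x 19!).

Final answer: \binom{22}{3} = 1540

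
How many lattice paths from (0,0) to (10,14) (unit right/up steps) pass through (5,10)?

Paths (0,0)->(5,10): C(15,10) = 3003.
Paths (5,10)->(10,14): C(9,4) = 126.
By multiplication principle: 3003 x 126.

Final answer: 378378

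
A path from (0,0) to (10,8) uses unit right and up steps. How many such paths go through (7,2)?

Paths (0,0)->(7,2): C(9,2) = 36.
Paths (7,2)->(10,8): C(9,6) = 84.
By multiplication principle: 36 x 84.

Final answer: 3024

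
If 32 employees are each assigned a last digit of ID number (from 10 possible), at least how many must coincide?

There are 10 possible values for last digit of ID number. With 32 employees and 10 categories, by pigeonhole: ceiling(32/10).

Final answer: 4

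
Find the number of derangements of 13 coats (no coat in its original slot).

Derangements satisfy D(n) = (n-1)(D(n-1) + D(n-2)), starting from D(0)=1, D(1)=0.
D(2) = 1 x (0 + 1) = 1
D(3) = 2 x (1 + 0) = 2
D(4) = 3 x (2 + 1) = 9
D(5) = 4 x (9 + 2) = 44
D(6) = 5 x (44 + 9) = 265
D(7) = 6 x (265 + 44) = 1854
D(8) = 7 x (1854 + 265) = 14833
D(9) = 8 x (14833 + 1854) = 133496
D(10) = 9 x (133496 + 14833) = 1334961
D(11) = 10 x (1334961 + 133496) = 14684570
D(12) = 11 x (14684570 + 1334961) = 176214841
D(13) = 12 x (D(12) + D(11)) = 12 x (176214841 + 14684570)

Final answer: D(13) = 2290792932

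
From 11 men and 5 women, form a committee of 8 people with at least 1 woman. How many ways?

Sum over valid woman counts:
C(5,1)C(11,7) = 1650
C(5,2)C(11,6) = 4620
C(5,3)C(11,5) = 4620
C(5,4)C(11,4) = 1650
C(5,5)C(11,3) = 165
Total: 1650 + 4620 + 4620 + 1650 + 165.

Final answer: 12705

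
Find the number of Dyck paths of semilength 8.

Total monotonic paths to (8,8): C(16,8) = 12870.
By the reflection principle, paths that go above the diagonal number C(16,9) = 11440.
Valid Dyck paths: 12870 - 11440.
(Check: C(16,8) - C(16,9) = C(16,8)/9, the Catalan number C_{8}.)

Final answer: C_{8} = 1430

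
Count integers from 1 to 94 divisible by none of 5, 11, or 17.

|div by 5|=18, |div by 11|=8, |div by 17|=5.
|div by 5&11|=1, |div by 5&17|=1, |div by 11&17|=0, |div by all|=0.
By inclusion-exclusion, divisible by at least one: 18+8+5-1-1-0+0 = 29.
Not divisible by any: 94 - 29.

Final answer: 65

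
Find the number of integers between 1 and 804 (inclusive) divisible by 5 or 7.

Multiples of 5: 160. Multiples of 7: 114. Of both (lcm=35): 22.
By inclusion-exclusion: 160 + 114 - 22.

Final answer: 252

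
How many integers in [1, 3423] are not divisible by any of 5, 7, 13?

|div by 5|=684, |div by 7|=489, |div by 13|=263.
|div by 5&7|=97, |div by 5&13|=52, |div by 7&13|=37, |div by all|=7.
By inclusion-exclusion, divisible by at least one: 684+489+263-97-52-37+7 = 1257.
Not divisible by any: 3423 - 1257.

Final answer: 2166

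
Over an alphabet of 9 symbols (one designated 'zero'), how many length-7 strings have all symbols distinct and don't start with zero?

The leading digit has 8 choices (anything but zero); the next has 8 (anything but the first), then 7, and so on, one fewer each time.
Total: 8 x 8 x 7 x 6 x 5 x 4 x 3.

Final answer: 161280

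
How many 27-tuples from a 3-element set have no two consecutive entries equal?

Let g(n) count such strings. g(1) = 3, and each valid string of length n-1 extends in 2 ways (any symbol but the last), so g(n) = 2 g(n-1).
Total: g(27) = 3 x 2^26.

Final answer: 3 x 2^{26} = 201326592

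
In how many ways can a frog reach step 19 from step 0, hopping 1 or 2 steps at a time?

Let f(n) be the number of climbs. Removing the last move (1 or 2 steps) gives f(n) = f(n-1) + f(n-2); base cases f(1)=1, f(2)=2.
Iterating the recurrence: f(1)=1, f(2)=2, f(3)=3, f(4)=5, f(5)=8, f(6)=13, f(7)=21, f(8)=34, f(9)=55, f(10)=89, f(11)=144, f(12)=233, f(13)=377, f(14)=610, f(15)=987, f(16)=1597, f(17)=2584, f(18)=4181, f(19)=6765.

Final answer: 6765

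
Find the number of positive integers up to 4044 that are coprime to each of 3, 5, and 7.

|div by 3|=1348, |div by 5|=808, |div by 7|=577.
|div by 3&5|=269, |div by 3&7|=192, |div by 5&7|=115, |div by all|=38.
By inclusion-exclusion, divisible by at least one: 1348+808+577-269-192-115+38 = 2195.
Not divisible by any: 4044 - 2195.

Final answer: 1849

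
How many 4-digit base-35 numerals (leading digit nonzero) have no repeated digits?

First digit: 34 (nonzero). Second: 34 (not first). Third: 33, etc.
Total: 34 x 34 x 33 x 32.

Final answer: 1220736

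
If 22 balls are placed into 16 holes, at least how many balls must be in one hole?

By the pigeonhole principle: ceiling(22/16).

Final answer: 2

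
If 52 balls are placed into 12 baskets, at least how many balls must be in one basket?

By the pigeonhole principle: ceiling(52/12).

Final answer: 5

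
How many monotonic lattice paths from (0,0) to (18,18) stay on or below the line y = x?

Total monotonic paths to (18,18): C(36,18) = 9075135300.
By the reflection principle, paths that go above the diagonal number C(36,19) = 8597496600.
Valid Dyck paths: 9075135300 - 8597496600.
(Equivalently, C_{18} = C(36,18)/19 = 9075135300/19.)

Final answer: C_{18} = 477638700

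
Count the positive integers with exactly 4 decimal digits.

First digit: 9 choices (1-9). Each of the remaining 3 digits: 10 choices.
Total: 9 x 10^3.

Final answer: 9000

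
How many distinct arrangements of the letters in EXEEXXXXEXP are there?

Letters (E:4, P:1, X:6). Total letters: 11.
Permutations = 11!/(6! x 4!).

Final answer: 2310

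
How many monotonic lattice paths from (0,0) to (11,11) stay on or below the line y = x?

Total monotonic paths to (11,11): C(22,11) = 705432.
By the reflection principle, paths that go above the diagonal number C(22,12) = 646646.
Valid Dyck paths: 705432 - 646646.
(This is the Catalan number C_{11}.)

Final answer: C_{11} = 58786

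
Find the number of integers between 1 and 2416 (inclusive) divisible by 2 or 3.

Multiples of 2: 1208. Multiples of 3: 805. Of both (lcm=6): 402.
By inclusion-exclusion: 1208 + 805 - 402.

Final answer: 1611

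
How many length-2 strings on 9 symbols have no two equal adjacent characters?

First character: 9 choices. Each subsequent: 8 choices (must differ from the previous one).
Total: 9 x 8^1.

Final answer: 9 x 8^{1} = 72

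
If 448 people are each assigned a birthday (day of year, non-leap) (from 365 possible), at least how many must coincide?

There are 365 possible values for birthday (day of year, non-leap). With 448 people and 365 categories, by pigeonhole: ceiling(448/365).

Final answer: 2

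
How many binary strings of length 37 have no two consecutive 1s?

A valid string ends in 0 (append to any length-(n-1) valid string) or in 01 (append to any length-(n-2) valid string), so a(n) = a(n-1) + a(n-2) with a(1)=2, a(2)=3.
Building up term by term: a(1)=2, a(2)=3, a(3)=5, a(4)=8, a(5)=13, a(6)=21, a(7)=34, a(8)=55, a(9)=89, a(10)=144, a(11)=233, a(12)=377, a(13)=610, a(14)=987, a(15)=1597, a(16)=2584, a(17)=4181, a(18)=6765, a(19)=10946, a(20)=17711, a(21)=28657, a(22)=46368, a(23)=75025, a(24)=121393, a(25)=196418, a(26)=317811, a(27)=514229, a(28)=832040, a(29)=1346269, a(30)=2178309, a(31)=3524578, a(32)=5702887, a(33)=9227465, a(34)=14930352, a(35)=24157817, a(36)=39088169, a(37)=63245986.

Final answer: 63245986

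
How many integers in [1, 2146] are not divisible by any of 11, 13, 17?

|div by 11|=195, |div by 13|=165, |div by 17|=126.
|div by 11&13|=15, |div by 11&17|=11, |div by 13&17|=9, |div by all|=0.
By inclusion-exclusion, divisible by at least one: 195+165+126-15-11-9+0 = 451.
Not divisible by any: 2146 - 451.

Final answer: 1695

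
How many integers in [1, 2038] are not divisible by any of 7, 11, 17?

|div by 7|=291, |div by 11|=185, |div by 17|=119.
|div by 7&11|=26, |div by 7&17|=17, |div by 11&17|=10, |div by all|=1.
By inclusion-exclusion, divisible by at least one: 291+185+119-26-17-10+1 = 543.
Not divisible by any: 2038 - 543.

Final answer: 1495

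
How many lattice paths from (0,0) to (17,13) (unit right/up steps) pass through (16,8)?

Paths (0,0)->(16,8): C(24,8) = 735471.
Paths (16,8)->(17,13): C(6,5) = 6.
By multiplication principle: 735471 x 6.

Final answer: 4412826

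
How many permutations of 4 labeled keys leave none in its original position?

Derangements satisfy D(n) = (n-1)(D(n-1) + D(n-2)), starting from D(0)=1, D(1)=0.
D(2) = 1 x (0 + 1) = 1
D(3) = 2 x (1 + 0) = 2
D(4) = 3 x (D(3) + D(2)) = 3 x (2 + 1)

Final answer: D(4) = 9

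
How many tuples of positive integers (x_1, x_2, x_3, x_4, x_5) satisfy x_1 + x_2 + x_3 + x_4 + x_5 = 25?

Substitute x'_i = x_i - 1 (so x'_i >= 0). Then sum x'_i = 25 - 5 = 20.
Stars and bars: C(20+5-1, 5-1) = C(24,4).

Final answer: C(24,4) = 10626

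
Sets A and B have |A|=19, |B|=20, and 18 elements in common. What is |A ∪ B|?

|A union B| = |A| + |B| - |A intersect B| = 19 + 20 - 18.

Final answer: 21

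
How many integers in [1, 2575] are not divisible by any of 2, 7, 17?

|div by 2|=1287, |div by 7|=367, |div by 17|=151.
|div by 2&7|=183, |div by 2&17|=75, |div by 7&17|=21, |div by all|=10.
By inclusion-exclusion, divisible by at least one: 1287+367+151-183-75-21+10 = 1536.
Not divisible by any: 2575 - 1536.

Final answer: 1039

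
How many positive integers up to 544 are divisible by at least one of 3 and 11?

Multiples of 3: 181. Multiples of 11: 49. Of both (lcm=33): 16.
By inclusion-exclusion: 181 + 49 - 16.

Final answer: 214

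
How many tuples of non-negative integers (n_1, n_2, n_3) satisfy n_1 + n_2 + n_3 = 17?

Stars and bars with 17 stars and 2 bars:
C(17+3-1, 3-1) = C(19,2).

Final answer: C(19,2) = 171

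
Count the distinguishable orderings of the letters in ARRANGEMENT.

Letters (A:2, E:2, G:1, M:1, N:2, R:2, T:1). Total letters: 11.
Permutations = 11!/(2! x 2! x 2! x 2!).

Final answer: 2494800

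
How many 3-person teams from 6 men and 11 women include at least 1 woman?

Sum over valid woman counts:
C(11,1)C(6,2) = 165
C(11,2)C(6,1) = 330
C(11,3)C(6,0) = 165
Total: 165 + 330 + 165.

Final answer: 660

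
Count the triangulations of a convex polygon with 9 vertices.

The structures are counted by the Catalan number C_n. Here n = 9 - 2 = 7.
C_n = C(2n,n) - C(2n,n+1), so C_{7} = C(14,7) - C(14,8) = 3432 - 3003.

Final answer: C_{7} = 429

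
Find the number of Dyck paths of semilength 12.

Total monotonic paths to (12,12): C(24,12) = 2704156.
By the reflection principle, paths that go above the diagonal number C(24,13) = 2496144.
Valid Dyck paths: 2704156 - 2496144.
(Check: C(24,12) - C(24,13) = C(24,12)/13, the Catalan number C_{12}.)

Final answer: C_{12} = 208012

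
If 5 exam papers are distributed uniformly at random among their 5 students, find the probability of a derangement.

Derangements satisfy D(n) = (n-1)(D(n-1) + D(n-2)), starting from D(0)=1, D(1)=0.
Building up: D(2)=1, D(3)=2, D(4)=9, D(5)=44.
Total arrangements: 5! = 120.
Probability = D(5)/5! = 11/30.

Final answer: D(5)/5! = 44/120 = 0.366667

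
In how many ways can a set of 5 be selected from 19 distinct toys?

C(19,5) = 19!/(5! x (19-5)!).

Final answer: C(19,5) = 11628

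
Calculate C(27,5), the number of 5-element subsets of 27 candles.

C(27,5) = 27!/(5! x 22!).

Final answer: \binom{27}{5} = 80730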